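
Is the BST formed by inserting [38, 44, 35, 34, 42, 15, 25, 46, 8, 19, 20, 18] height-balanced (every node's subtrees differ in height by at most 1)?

Tree (level-order array): [38, 35, 44, 34, None, 42, 46, 15, None, None, None, None, None, 8, 25, None, None, 19, None, 18, 20]
Definition: a tree is height-balanced if, at every node, |h(left) - h(right)| <= 1 (empty subtree has height -1).
Bottom-up per-node check:
  node 8: h_left=-1, h_right=-1, diff=0 [OK], height=0
  node 18: h_left=-1, h_right=-1, diff=0 [OK], height=0
  node 20: h_left=-1, h_right=-1, diff=0 [OK], height=0
  node 19: h_left=0, h_right=0, diff=0 [OK], height=1
  node 25: h_left=1, h_right=-1, diff=2 [FAIL (|1--1|=2 > 1)], height=2
  node 15: h_left=0, h_right=2, diff=2 [FAIL (|0-2|=2 > 1)], height=3
  node 34: h_left=3, h_right=-1, diff=4 [FAIL (|3--1|=4 > 1)], height=4
  node 35: h_left=4, h_right=-1, diff=5 [FAIL (|4--1|=5 > 1)], height=5
  node 42: h_left=-1, h_right=-1, diff=0 [OK], height=0
  node 46: h_left=-1, h_right=-1, diff=0 [OK], height=0
  node 44: h_left=0, h_right=0, diff=0 [OK], height=1
  node 38: h_left=5, h_right=1, diff=4 [FAIL (|5-1|=4 > 1)], height=6
Node 25 violates the condition: |1 - -1| = 2 > 1.
Result: Not balanced


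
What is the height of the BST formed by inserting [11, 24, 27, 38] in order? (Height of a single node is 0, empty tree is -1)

Insertion order: [11, 24, 27, 38]
Tree (level-order array): [11, None, 24, None, 27, None, 38]
Compute height bottom-up (empty subtree = -1):
  height(38) = 1 + max(-1, -1) = 0
  height(27) = 1 + max(-1, 0) = 1
  height(24) = 1 + max(-1, 1) = 2
  height(11) = 1 + max(-1, 2) = 3
Height = 3


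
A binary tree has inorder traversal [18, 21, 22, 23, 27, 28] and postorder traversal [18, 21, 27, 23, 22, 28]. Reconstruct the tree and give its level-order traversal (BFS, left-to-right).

Inorder:   [18, 21, 22, 23, 27, 28]
Postorder: [18, 21, 27, 23, 22, 28]
Algorithm: postorder visits root last, so walk postorder right-to-left;
each value is the root of the current inorder slice — split it at that
value, recurse on the right subtree first, then the left.
Recursive splits:
  root=28; inorder splits into left=[18, 21, 22, 23, 27], right=[]
  root=22; inorder splits into left=[18, 21], right=[23, 27]
  root=23; inorder splits into left=[], right=[27]
  root=27; inorder splits into left=[], right=[]
  root=21; inorder splits into left=[18], right=[]
  root=18; inorder splits into left=[], right=[]
Reconstructed level-order: [28, 22, 21, 23, 18, 27]


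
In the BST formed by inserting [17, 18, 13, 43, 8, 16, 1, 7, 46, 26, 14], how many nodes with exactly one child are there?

Tree built from: [17, 18, 13, 43, 8, 16, 1, 7, 46, 26, 14]
Tree (level-order array): [17, 13, 18, 8, 16, None, 43, 1, None, 14, None, 26, 46, None, 7]
Rule: These are nodes with exactly 1 non-null child.
Per-node child counts:
  node 17: 2 child(ren)
  node 13: 2 child(ren)
  node 8: 1 child(ren)
  node 1: 1 child(ren)
  node 7: 0 child(ren)
  node 16: 1 child(ren)
  node 14: 0 child(ren)
  node 18: 1 child(ren)
  node 43: 2 child(ren)
  node 26: 0 child(ren)
  node 46: 0 child(ren)
Matching nodes: [8, 1, 16, 18]
Count of nodes with exactly one child: 4


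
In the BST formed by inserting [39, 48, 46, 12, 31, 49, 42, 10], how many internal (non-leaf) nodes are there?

Tree built from: [39, 48, 46, 12, 31, 49, 42, 10]
Tree (level-order array): [39, 12, 48, 10, 31, 46, 49, None, None, None, None, 42]
Rule: An internal node has at least one child.
Per-node child counts:
  node 39: 2 child(ren)
  node 12: 2 child(ren)
  node 10: 0 child(ren)
  node 31: 0 child(ren)
  node 48: 2 child(ren)
  node 46: 1 child(ren)
  node 42: 0 child(ren)
  node 49: 0 child(ren)
Matching nodes: [39, 12, 48, 46]
Count of internal (non-leaf) nodes: 4


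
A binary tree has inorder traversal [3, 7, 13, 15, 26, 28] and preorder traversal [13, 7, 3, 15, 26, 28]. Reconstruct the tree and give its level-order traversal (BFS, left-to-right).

Inorder:  [3, 7, 13, 15, 26, 28]
Preorder: [13, 7, 3, 15, 26, 28]
Algorithm: preorder visits root first, so consume preorder in order;
for each root, split the current inorder slice at that value into
left-subtree inorder and right-subtree inorder, then recurse.
Recursive splits:
  root=13; inorder splits into left=[3, 7], right=[15, 26, 28]
  root=7; inorder splits into left=[3], right=[]
  root=3; inorder splits into left=[], right=[]
  root=15; inorder splits into left=[], right=[26, 28]
  root=26; inorder splits into left=[], right=[28]
  root=28; inorder splits into left=[], right=[]
Reconstructed level-order: [13, 7, 15, 3, 26, 28]


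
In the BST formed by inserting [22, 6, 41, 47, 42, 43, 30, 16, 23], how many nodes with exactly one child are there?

Tree built from: [22, 6, 41, 47, 42, 43, 30, 16, 23]
Tree (level-order array): [22, 6, 41, None, 16, 30, 47, None, None, 23, None, 42, None, None, None, None, 43]
Rule: These are nodes with exactly 1 non-null child.
Per-node child counts:
  node 22: 2 child(ren)
  node 6: 1 child(ren)
  node 16: 0 child(ren)
  node 41: 2 child(ren)
  node 30: 1 child(ren)
  node 23: 0 child(ren)
  node 47: 1 child(ren)
  node 42: 1 child(ren)
  node 43: 0 child(ren)
Matching nodes: [6, 30, 47, 42]
Count of nodes with exactly one child: 4


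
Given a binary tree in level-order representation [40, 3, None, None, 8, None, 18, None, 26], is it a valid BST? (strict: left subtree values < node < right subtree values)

Level-order array: [40, 3, None, None, 8, None, 18, None, 26]
Validate using subtree bounds (lo, hi): at each node, require lo < value < hi,
then recurse left with hi=value and right with lo=value.
Preorder trace (stopping at first violation):
  at node 40 with bounds (-inf, +inf): OK
  at node 3 with bounds (-inf, 40): OK
  at node 8 with bounds (3, 40): OK
  at node 18 with bounds (8, 40): OK
  at node 26 with bounds (18, 40): OK
No violation found at any node.
Result: Valid BST


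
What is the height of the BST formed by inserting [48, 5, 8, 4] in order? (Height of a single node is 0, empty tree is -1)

Insertion order: [48, 5, 8, 4]
Tree (level-order array): [48, 5, None, 4, 8]
Compute height bottom-up (empty subtree = -1):
  height(4) = 1 + max(-1, -1) = 0
  height(8) = 1 + max(-1, -1) = 0
  height(5) = 1 + max(0, 0) = 1
  height(48) = 1 + max(1, -1) = 2
Height = 2


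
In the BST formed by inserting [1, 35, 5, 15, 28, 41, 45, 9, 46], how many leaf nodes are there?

Tree built from: [1, 35, 5, 15, 28, 41, 45, 9, 46]
Tree (level-order array): [1, None, 35, 5, 41, None, 15, None, 45, 9, 28, None, 46]
Rule: A leaf has 0 children.
Per-node child counts:
  node 1: 1 child(ren)
  node 35: 2 child(ren)
  node 5: 1 child(ren)
  node 15: 2 child(ren)
  node 9: 0 child(ren)
  node 28: 0 child(ren)
  node 41: 1 child(ren)
  node 45: 1 child(ren)
  node 46: 0 child(ren)
Matching nodes: [9, 28, 46]
Count of leaf nodes: 3


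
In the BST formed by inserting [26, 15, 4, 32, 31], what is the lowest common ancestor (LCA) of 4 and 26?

Tree insertion order: [26, 15, 4, 32, 31]
Tree (level-order array): [26, 15, 32, 4, None, 31]
In a BST, the LCA of p=4, q=26 is the first node v on the
root-to-leaf path with p <= v <= q (go left if both < v, right if both > v).
Walk from root:
  at 26: 4 <= 26 <= 26, this is the LCA
LCA = 26


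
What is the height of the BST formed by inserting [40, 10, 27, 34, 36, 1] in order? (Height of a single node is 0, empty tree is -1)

Insertion order: [40, 10, 27, 34, 36, 1]
Tree (level-order array): [40, 10, None, 1, 27, None, None, None, 34, None, 36]
Compute height bottom-up (empty subtree = -1):
  height(1) = 1 + max(-1, -1) = 0
  height(36) = 1 + max(-1, -1) = 0
  height(34) = 1 + max(-1, 0) = 1
  height(27) = 1 + max(-1, 1) = 2
  height(10) = 1 + max(0, 2) = 3
  height(40) = 1 + max(3, -1) = 4
Height = 4


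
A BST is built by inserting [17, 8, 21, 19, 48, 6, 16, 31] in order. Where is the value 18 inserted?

Starting tree (level order): [17, 8, 21, 6, 16, 19, 48, None, None, None, None, None, None, 31]
Insertion path: 17 -> 21 -> 19
Result: insert 18 as left child of 19
Final tree (level order): [17, 8, 21, 6, 16, 19, 48, None, None, None, None, 18, None, 31]


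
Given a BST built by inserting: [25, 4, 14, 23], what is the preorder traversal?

Tree insertion order: [25, 4, 14, 23]
Tree (level-order array): [25, 4, None, None, 14, None, 23]
Preorder traversal: [25, 4, 14, 23]


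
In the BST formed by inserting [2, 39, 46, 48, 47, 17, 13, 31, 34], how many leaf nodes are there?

Tree built from: [2, 39, 46, 48, 47, 17, 13, 31, 34]
Tree (level-order array): [2, None, 39, 17, 46, 13, 31, None, 48, None, None, None, 34, 47]
Rule: A leaf has 0 children.
Per-node child counts:
  node 2: 1 child(ren)
  node 39: 2 child(ren)
  node 17: 2 child(ren)
  node 13: 0 child(ren)
  node 31: 1 child(ren)
  node 34: 0 child(ren)
  node 46: 1 child(ren)
  node 48: 1 child(ren)
  node 47: 0 child(ren)
Matching nodes: [13, 34, 47]
Count of leaf nodes: 3


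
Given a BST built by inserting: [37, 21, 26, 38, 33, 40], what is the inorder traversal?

Tree insertion order: [37, 21, 26, 38, 33, 40]
Tree (level-order array): [37, 21, 38, None, 26, None, 40, None, 33]
Inorder traversal: [21, 26, 33, 37, 38, 40]


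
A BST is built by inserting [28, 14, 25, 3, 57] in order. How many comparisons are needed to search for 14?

Search path for 14: 28 -> 14
Found: True
Comparisons: 2


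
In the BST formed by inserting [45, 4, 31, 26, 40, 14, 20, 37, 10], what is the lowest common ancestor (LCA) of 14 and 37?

Tree insertion order: [45, 4, 31, 26, 40, 14, 20, 37, 10]
Tree (level-order array): [45, 4, None, None, 31, 26, 40, 14, None, 37, None, 10, 20]
In a BST, the LCA of p=14, q=37 is the first node v on the
root-to-leaf path with p <= v <= q (go left if both < v, right if both > v).
Walk from root:
  at 45: both 14 and 37 < 45, go left
  at 4: both 14 and 37 > 4, go right
  at 31: 14 <= 31 <= 37, this is the LCA
LCA = 31


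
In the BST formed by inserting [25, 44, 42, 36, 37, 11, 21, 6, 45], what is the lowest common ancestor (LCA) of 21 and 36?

Tree insertion order: [25, 44, 42, 36, 37, 11, 21, 6, 45]
Tree (level-order array): [25, 11, 44, 6, 21, 42, 45, None, None, None, None, 36, None, None, None, None, 37]
In a BST, the LCA of p=21, q=36 is the first node v on the
root-to-leaf path with p <= v <= q (go left if both < v, right if both > v).
Walk from root:
  at 25: 21 <= 25 <= 36, this is the LCA
LCA = 25


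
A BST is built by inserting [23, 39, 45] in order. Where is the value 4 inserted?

Starting tree (level order): [23, None, 39, None, 45]
Insertion path: 23
Result: insert 4 as left child of 23
Final tree (level order): [23, 4, 39, None, None, None, 45]


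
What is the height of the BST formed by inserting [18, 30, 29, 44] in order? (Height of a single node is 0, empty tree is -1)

Insertion order: [18, 30, 29, 44]
Tree (level-order array): [18, None, 30, 29, 44]
Compute height bottom-up (empty subtree = -1):
  height(29) = 1 + max(-1, -1) = 0
  height(44) = 1 + max(-1, -1) = 0
  height(30) = 1 + max(0, 0) = 1
  height(18) = 1 + max(-1, 1) = 2
Height = 2


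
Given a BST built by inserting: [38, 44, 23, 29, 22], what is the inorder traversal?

Tree insertion order: [38, 44, 23, 29, 22]
Tree (level-order array): [38, 23, 44, 22, 29]
Inorder traversal: [22, 23, 29, 38, 44]


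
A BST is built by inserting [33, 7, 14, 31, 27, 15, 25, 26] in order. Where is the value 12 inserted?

Starting tree (level order): [33, 7, None, None, 14, None, 31, 27, None, 15, None, None, 25, None, 26]
Insertion path: 33 -> 7 -> 14
Result: insert 12 as left child of 14
Final tree (level order): [33, 7, None, None, 14, 12, 31, None, None, 27, None, 15, None, None, 25, None, 26]


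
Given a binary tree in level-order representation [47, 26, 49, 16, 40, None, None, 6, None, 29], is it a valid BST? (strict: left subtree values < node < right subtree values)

Level-order array: [47, 26, 49, 16, 40, None, None, 6, None, 29]
Validate using subtree bounds (lo, hi): at each node, require lo < value < hi,
then recurse left with hi=value and right with lo=value.
Preorder trace (stopping at first violation):
  at node 47 with bounds (-inf, +inf): OK
  at node 26 with bounds (-inf, 47): OK
  at node 16 with bounds (-inf, 26): OK
  at node 6 with bounds (-inf, 16): OK
  at node 40 with bounds (26, 47): OK
  at node 29 with bounds (26, 40): OK
  at node 49 with bounds (47, +inf): OK
No violation found at any node.
Result: Valid BST


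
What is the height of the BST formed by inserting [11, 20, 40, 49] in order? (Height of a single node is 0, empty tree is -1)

Insertion order: [11, 20, 40, 49]
Tree (level-order array): [11, None, 20, None, 40, None, 49]
Compute height bottom-up (empty subtree = -1):
  height(49) = 1 + max(-1, -1) = 0
  height(40) = 1 + max(-1, 0) = 1
  height(20) = 1 + max(-1, 1) = 2
  height(11) = 1 + max(-1, 2) = 3
Height = 3


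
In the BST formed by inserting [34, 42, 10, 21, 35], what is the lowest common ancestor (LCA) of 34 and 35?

Tree insertion order: [34, 42, 10, 21, 35]
Tree (level-order array): [34, 10, 42, None, 21, 35]
In a BST, the LCA of p=34, q=35 is the first node v on the
root-to-leaf path with p <= v <= q (go left if both < v, right if both > v).
Walk from root:
  at 34: 34 <= 34 <= 35, this is the LCA
LCA = 34


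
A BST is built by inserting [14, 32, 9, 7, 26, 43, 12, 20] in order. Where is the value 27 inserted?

Starting tree (level order): [14, 9, 32, 7, 12, 26, 43, None, None, None, None, 20]
Insertion path: 14 -> 32 -> 26
Result: insert 27 as right child of 26
Final tree (level order): [14, 9, 32, 7, 12, 26, 43, None, None, None, None, 20, 27]


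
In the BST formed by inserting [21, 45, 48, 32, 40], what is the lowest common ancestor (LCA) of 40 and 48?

Tree insertion order: [21, 45, 48, 32, 40]
Tree (level-order array): [21, None, 45, 32, 48, None, 40]
In a BST, the LCA of p=40, q=48 is the first node v on the
root-to-leaf path with p <= v <= q (go left if both < v, right if both > v).
Walk from root:
  at 21: both 40 and 48 > 21, go right
  at 45: 40 <= 45 <= 48, this is the LCA
LCA = 45


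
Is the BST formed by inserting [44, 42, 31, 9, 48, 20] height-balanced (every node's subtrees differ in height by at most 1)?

Tree (level-order array): [44, 42, 48, 31, None, None, None, 9, None, None, 20]
Definition: a tree is height-balanced if, at every node, |h(left) - h(right)| <= 1 (empty subtree has height -1).
Bottom-up per-node check:
  node 20: h_left=-1, h_right=-1, diff=0 [OK], height=0
  node 9: h_left=-1, h_right=0, diff=1 [OK], height=1
  node 31: h_left=1, h_right=-1, diff=2 [FAIL (|1--1|=2 > 1)], height=2
  node 42: h_left=2, h_right=-1, diff=3 [FAIL (|2--1|=3 > 1)], height=3
  node 48: h_left=-1, h_right=-1, diff=0 [OK], height=0
  node 44: h_left=3, h_right=0, diff=3 [FAIL (|3-0|=3 > 1)], height=4
Node 31 violates the condition: |1 - -1| = 2 > 1.
Result: Not balanced


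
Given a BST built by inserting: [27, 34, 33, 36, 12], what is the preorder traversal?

Tree insertion order: [27, 34, 33, 36, 12]
Tree (level-order array): [27, 12, 34, None, None, 33, 36]
Preorder traversal: [27, 12, 34, 33, 36]


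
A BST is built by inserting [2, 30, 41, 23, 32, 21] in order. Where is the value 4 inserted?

Starting tree (level order): [2, None, 30, 23, 41, 21, None, 32]
Insertion path: 2 -> 30 -> 23 -> 21
Result: insert 4 as left child of 21
Final tree (level order): [2, None, 30, 23, 41, 21, None, 32, None, 4]


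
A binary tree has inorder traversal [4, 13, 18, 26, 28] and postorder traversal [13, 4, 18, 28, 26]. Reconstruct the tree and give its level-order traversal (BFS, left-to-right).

Inorder:   [4, 13, 18, 26, 28]
Postorder: [13, 4, 18, 28, 26]
Algorithm: postorder visits root last, so walk postorder right-to-left;
each value is the root of the current inorder slice — split it at that
value, recurse on the right subtree first, then the left.
Recursive splits:
  root=26; inorder splits into left=[4, 13, 18], right=[28]
  root=28; inorder splits into left=[], right=[]
  root=18; inorder splits into left=[4, 13], right=[]
  root=4; inorder splits into left=[], right=[13]
  root=13; inorder splits into left=[], right=[]
Reconstructed level-order: [26, 18, 28, 4, 13]


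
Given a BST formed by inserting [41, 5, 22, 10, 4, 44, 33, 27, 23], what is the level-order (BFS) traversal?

Tree insertion order: [41, 5, 22, 10, 4, 44, 33, 27, 23]
Tree (level-order array): [41, 5, 44, 4, 22, None, None, None, None, 10, 33, None, None, 27, None, 23]
BFS from the root, enqueuing left then right child of each popped node:
  queue [41] -> pop 41, enqueue [5, 44], visited so far: [41]
  queue [5, 44] -> pop 5, enqueue [4, 22], visited so far: [41, 5]
  queue [44, 4, 22] -> pop 44, enqueue [none], visited so far: [41, 5, 44]
  queue [4, 22] -> pop 4, enqueue [none], visited so far: [41, 5, 44, 4]
  queue [22] -> pop 22, enqueue [10, 33], visited so far: [41, 5, 44, 4, 22]
  queue [10, 33] -> pop 10, enqueue [none], visited so far: [41, 5, 44, 4, 22, 10]
  queue [33] -> pop 33, enqueue [27], visited so far: [41, 5, 44, 4, 22, 10, 33]
  queue [27] -> pop 27, enqueue [23], visited so far: [41, 5, 44, 4, 22, 10, 33, 27]
  queue [23] -> pop 23, enqueue [none], visited so far: [41, 5, 44, 4, 22, 10, 33, 27, 23]
Result: [41, 5, 44, 4, 22, 10, 33, 27, 23]


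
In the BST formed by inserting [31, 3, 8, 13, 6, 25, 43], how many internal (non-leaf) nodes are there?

Tree built from: [31, 3, 8, 13, 6, 25, 43]
Tree (level-order array): [31, 3, 43, None, 8, None, None, 6, 13, None, None, None, 25]
Rule: An internal node has at least one child.
Per-node child counts:
  node 31: 2 child(ren)
  node 3: 1 child(ren)
  node 8: 2 child(ren)
  node 6: 0 child(ren)
  node 13: 1 child(ren)
  node 25: 0 child(ren)
  node 43: 0 child(ren)
Matching nodes: [31, 3, 8, 13]
Count of internal (non-leaf) nodes: 4


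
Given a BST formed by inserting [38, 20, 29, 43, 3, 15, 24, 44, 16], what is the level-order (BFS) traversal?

Tree insertion order: [38, 20, 29, 43, 3, 15, 24, 44, 16]
Tree (level-order array): [38, 20, 43, 3, 29, None, 44, None, 15, 24, None, None, None, None, 16]
BFS from the root, enqueuing left then right child of each popped node:
  queue [38] -> pop 38, enqueue [20, 43], visited so far: [38]
  queue [20, 43] -> pop 20, enqueue [3, 29], visited so far: [38, 20]
  queue [43, 3, 29] -> pop 43, enqueue [44], visited so far: [38, 20, 43]
  queue [3, 29, 44] -> pop 3, enqueue [15], visited so far: [38, 20, 43, 3]
  queue [29, 44, 15] -> pop 29, enqueue [24], visited so far: [38, 20, 43, 3, 29]
  queue [44, 15, 24] -> pop 44, enqueue [none], visited so far: [38, 20, 43, 3, 29, 44]
  queue [15, 24] -> pop 15, enqueue [16], visited so far: [38, 20, 43, 3, 29, 44, 15]
  queue [24, 16] -> pop 24, enqueue [none], visited so far: [38, 20, 43, 3, 29, 44, 15, 24]
  queue [16] -> pop 16, enqueue [none], visited so far: [38, 20, 43, 3, 29, 44, 15, 24, 16]
Result: [38, 20, 43, 3, 29, 44, 15, 24, 16]


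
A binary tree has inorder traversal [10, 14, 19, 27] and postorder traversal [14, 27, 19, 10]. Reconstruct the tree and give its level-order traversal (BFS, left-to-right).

Inorder:   [10, 14, 19, 27]
Postorder: [14, 27, 19, 10]
Algorithm: postorder visits root last, so walk postorder right-to-left;
each value is the root of the current inorder slice — split it at that
value, recurse on the right subtree first, then the left.
Recursive splits:
  root=10; inorder splits into left=[], right=[14, 19, 27]
  root=19; inorder splits into left=[14], right=[27]
  root=27; inorder splits into left=[], right=[]
  root=14; inorder splits into left=[], right=[]
Reconstructed level-order: [10, 19, 14, 27]


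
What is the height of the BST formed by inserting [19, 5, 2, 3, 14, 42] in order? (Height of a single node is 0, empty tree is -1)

Insertion order: [19, 5, 2, 3, 14, 42]
Tree (level-order array): [19, 5, 42, 2, 14, None, None, None, 3]
Compute height bottom-up (empty subtree = -1):
  height(3) = 1 + max(-1, -1) = 0
  height(2) = 1 + max(-1, 0) = 1
  height(14) = 1 + max(-1, -1) = 0
  height(5) = 1 + max(1, 0) = 2
  height(42) = 1 + max(-1, -1) = 0
  height(19) = 1 + max(2, 0) = 3
Height = 3


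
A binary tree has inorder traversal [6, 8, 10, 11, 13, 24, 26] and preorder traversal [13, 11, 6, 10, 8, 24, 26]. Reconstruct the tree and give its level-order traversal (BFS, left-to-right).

Inorder:  [6, 8, 10, 11, 13, 24, 26]
Preorder: [13, 11, 6, 10, 8, 24, 26]
Algorithm: preorder visits root first, so consume preorder in order;
for each root, split the current inorder slice at that value into
left-subtree inorder and right-subtree inorder, then recurse.
Recursive splits:
  root=13; inorder splits into left=[6, 8, 10, 11], right=[24, 26]
  root=11; inorder splits into left=[6, 8, 10], right=[]
  root=6; inorder splits into left=[], right=[8, 10]
  root=10; inorder splits into left=[8], right=[]
  root=8; inorder splits into left=[], right=[]
  root=24; inorder splits into left=[], right=[26]
  root=26; inorder splits into left=[], right=[]
Reconstructed level-order: [13, 11, 24, 6, 26, 10, 8]


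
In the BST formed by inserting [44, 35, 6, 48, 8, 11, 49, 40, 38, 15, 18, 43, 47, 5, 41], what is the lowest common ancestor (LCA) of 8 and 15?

Tree insertion order: [44, 35, 6, 48, 8, 11, 49, 40, 38, 15, 18, 43, 47, 5, 41]
Tree (level-order array): [44, 35, 48, 6, 40, 47, 49, 5, 8, 38, 43, None, None, None, None, None, None, None, 11, None, None, 41, None, None, 15, None, None, None, 18]
In a BST, the LCA of p=8, q=15 is the first node v on the
root-to-leaf path with p <= v <= q (go left if both < v, right if both > v).
Walk from root:
  at 44: both 8 and 15 < 44, go left
  at 35: both 8 and 15 < 35, go left
  at 6: both 8 and 15 > 6, go right
  at 8: 8 <= 8 <= 15, this is the LCA
LCA = 8


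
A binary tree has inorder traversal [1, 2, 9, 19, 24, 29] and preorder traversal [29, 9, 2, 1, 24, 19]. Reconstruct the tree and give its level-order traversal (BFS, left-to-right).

Inorder:  [1, 2, 9, 19, 24, 29]
Preorder: [29, 9, 2, 1, 24, 19]
Algorithm: preorder visits root first, so consume preorder in order;
for each root, split the current inorder slice at that value into
left-subtree inorder and right-subtree inorder, then recurse.
Recursive splits:
  root=29; inorder splits into left=[1, 2, 9, 19, 24], right=[]
  root=9; inorder splits into left=[1, 2], right=[19, 24]
  root=2; inorder splits into left=[1], right=[]
  root=1; inorder splits into left=[], right=[]
  root=24; inorder splits into left=[19], right=[]
  root=19; inorder splits into left=[], right=[]
Reconstructed level-order: [29, 9, 2, 24, 1, 19]


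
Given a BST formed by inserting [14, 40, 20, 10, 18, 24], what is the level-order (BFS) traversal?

Tree insertion order: [14, 40, 20, 10, 18, 24]
Tree (level-order array): [14, 10, 40, None, None, 20, None, 18, 24]
BFS from the root, enqueuing left then right child of each popped node:
  queue [14] -> pop 14, enqueue [10, 40], visited so far: [14]
  queue [10, 40] -> pop 10, enqueue [none], visited so far: [14, 10]
  queue [40] -> pop 40, enqueue [20], visited so far: [14, 10, 40]
  queue [20] -> pop 20, enqueue [18, 24], visited so far: [14, 10, 40, 20]
  queue [18, 24] -> pop 18, enqueue [none], visited so far: [14, 10, 40, 20, 18]
  queue [24] -> pop 24, enqueue [none], visited so far: [14, 10, 40, 20, 18, 24]
Result: [14, 10, 40, 20, 18, 24]


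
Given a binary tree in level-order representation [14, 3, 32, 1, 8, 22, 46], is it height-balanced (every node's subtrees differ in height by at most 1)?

Tree (level-order array): [14, 3, 32, 1, 8, 22, 46]
Definition: a tree is height-balanced if, at every node, |h(left) - h(right)| <= 1 (empty subtree has height -1).
Bottom-up per-node check:
  node 1: h_left=-1, h_right=-1, diff=0 [OK], height=0
  node 8: h_left=-1, h_right=-1, diff=0 [OK], height=0
  node 3: h_left=0, h_right=0, diff=0 [OK], height=1
  node 22: h_left=-1, h_right=-1, diff=0 [OK], height=0
  node 46: h_left=-1, h_right=-1, diff=0 [OK], height=0
  node 32: h_left=0, h_right=0, diff=0 [OK], height=1
  node 14: h_left=1, h_right=1, diff=0 [OK], height=2
All nodes satisfy the balance condition.
Result: Balanced


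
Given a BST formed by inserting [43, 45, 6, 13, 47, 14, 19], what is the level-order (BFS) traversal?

Tree insertion order: [43, 45, 6, 13, 47, 14, 19]
Tree (level-order array): [43, 6, 45, None, 13, None, 47, None, 14, None, None, None, 19]
BFS from the root, enqueuing left then right child of each popped node:
  queue [43] -> pop 43, enqueue [6, 45], visited so far: [43]
  queue [6, 45] -> pop 6, enqueue [13], visited so far: [43, 6]
  queue [45, 13] -> pop 45, enqueue [47], visited so far: [43, 6, 45]
  queue [13, 47] -> pop 13, enqueue [14], visited so far: [43, 6, 45, 13]
  queue [47, 14] -> pop 47, enqueue [none], visited so far: [43, 6, 45, 13, 47]
  queue [14] -> pop 14, enqueue [19], visited so far: [43, 6, 45, 13, 47, 14]
  queue [19] -> pop 19, enqueue [none], visited so far: [43, 6, 45, 13, 47, 14, 19]
Result: [43, 6, 45, 13, 47, 14, 19]


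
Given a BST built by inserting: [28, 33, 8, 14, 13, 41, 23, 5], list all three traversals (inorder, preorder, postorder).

Tree insertion order: [28, 33, 8, 14, 13, 41, 23, 5]
Tree (level-order array): [28, 8, 33, 5, 14, None, 41, None, None, 13, 23]
Inorder (L, root, R): [5, 8, 13, 14, 23, 28, 33, 41]
Preorder (root, L, R): [28, 8, 5, 14, 13, 23, 33, 41]
Postorder (L, R, root): [5, 13, 23, 14, 8, 41, 33, 28]


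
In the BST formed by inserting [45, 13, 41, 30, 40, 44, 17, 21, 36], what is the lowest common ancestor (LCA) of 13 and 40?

Tree insertion order: [45, 13, 41, 30, 40, 44, 17, 21, 36]
Tree (level-order array): [45, 13, None, None, 41, 30, 44, 17, 40, None, None, None, 21, 36]
In a BST, the LCA of p=13, q=40 is the first node v on the
root-to-leaf path with p <= v <= q (go left if both < v, right if both > v).
Walk from root:
  at 45: both 13 and 40 < 45, go left
  at 13: 13 <= 13 <= 40, this is the LCA
LCA = 13


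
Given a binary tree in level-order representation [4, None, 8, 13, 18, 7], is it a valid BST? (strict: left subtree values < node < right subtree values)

Level-order array: [4, None, 8, 13, 18, 7]
Validate using subtree bounds (lo, hi): at each node, require lo < value < hi,
then recurse left with hi=value and right with lo=value.
Preorder trace (stopping at first violation):
  at node 4 with bounds (-inf, +inf): OK
  at node 8 with bounds (4, +inf): OK
  at node 13 with bounds (4, 8): VIOLATION
Node 13 violates its bound: not (4 < 13 < 8).
Result: Not a valid BST


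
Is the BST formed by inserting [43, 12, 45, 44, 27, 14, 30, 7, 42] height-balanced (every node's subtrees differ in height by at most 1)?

Tree (level-order array): [43, 12, 45, 7, 27, 44, None, None, None, 14, 30, None, None, None, None, None, 42]
Definition: a tree is height-balanced if, at every node, |h(left) - h(right)| <= 1 (empty subtree has height -1).
Bottom-up per-node check:
  node 7: h_left=-1, h_right=-1, diff=0 [OK], height=0
  node 14: h_left=-1, h_right=-1, diff=0 [OK], height=0
  node 42: h_left=-1, h_right=-1, diff=0 [OK], height=0
  node 30: h_left=-1, h_right=0, diff=1 [OK], height=1
  node 27: h_left=0, h_right=1, diff=1 [OK], height=2
  node 12: h_left=0, h_right=2, diff=2 [FAIL (|0-2|=2 > 1)], height=3
  node 44: h_left=-1, h_right=-1, diff=0 [OK], height=0
  node 45: h_left=0, h_right=-1, diff=1 [OK], height=1
  node 43: h_left=3, h_right=1, diff=2 [FAIL (|3-1|=2 > 1)], height=4
Node 12 violates the condition: |0 - 2| = 2 > 1.
Result: Not balanced


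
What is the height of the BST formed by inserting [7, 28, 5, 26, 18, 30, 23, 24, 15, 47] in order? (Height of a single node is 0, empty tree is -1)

Insertion order: [7, 28, 5, 26, 18, 30, 23, 24, 15, 47]
Tree (level-order array): [7, 5, 28, None, None, 26, 30, 18, None, None, 47, 15, 23, None, None, None, None, None, 24]
Compute height bottom-up (empty subtree = -1):
  height(5) = 1 + max(-1, -1) = 0
  height(15) = 1 + max(-1, -1) = 0
  height(24) = 1 + max(-1, -1) = 0
  height(23) = 1 + max(-1, 0) = 1
  height(18) = 1 + max(0, 1) = 2
  height(26) = 1 + max(2, -1) = 3
  height(47) = 1 + max(-1, -1) = 0
  height(30) = 1 + max(-1, 0) = 1
  height(28) = 1 + max(3, 1) = 4
  height(7) = 1 + max(0, 4) = 5
Height = 5


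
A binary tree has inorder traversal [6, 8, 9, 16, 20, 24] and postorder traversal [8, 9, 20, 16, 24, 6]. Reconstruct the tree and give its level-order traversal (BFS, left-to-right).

Inorder:   [6, 8, 9, 16, 20, 24]
Postorder: [8, 9, 20, 16, 24, 6]
Algorithm: postorder visits root last, so walk postorder right-to-left;
each value is the root of the current inorder slice — split it at that
value, recurse on the right subtree first, then the left.
Recursive splits:
  root=6; inorder splits into left=[], right=[8, 9, 16, 20, 24]
  root=24; inorder splits into left=[8, 9, 16, 20], right=[]
  root=16; inorder splits into left=[8, 9], right=[20]
  root=20; inorder splits into left=[], right=[]
  root=9; inorder splits into left=[8], right=[]
  root=8; inorder splits into left=[], right=[]
Reconstructed level-order: [6, 24, 16, 9, 20, 8]


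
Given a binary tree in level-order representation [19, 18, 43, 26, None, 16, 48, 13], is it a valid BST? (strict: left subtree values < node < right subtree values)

Level-order array: [19, 18, 43, 26, None, 16, 48, 13]
Validate using subtree bounds (lo, hi): at each node, require lo < value < hi,
then recurse left with hi=value and right with lo=value.
Preorder trace (stopping at first violation):
  at node 19 with bounds (-inf, +inf): OK
  at node 18 with bounds (-inf, 19): OK
  at node 26 with bounds (-inf, 18): VIOLATION
Node 26 violates its bound: not (-inf < 26 < 18).
Result: Not a valid BST


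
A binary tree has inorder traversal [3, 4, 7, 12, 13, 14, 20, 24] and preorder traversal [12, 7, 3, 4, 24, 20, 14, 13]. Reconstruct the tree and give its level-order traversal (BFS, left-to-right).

Inorder:  [3, 4, 7, 12, 13, 14, 20, 24]
Preorder: [12, 7, 3, 4, 24, 20, 14, 13]
Algorithm: preorder visits root first, so consume preorder in order;
for each root, split the current inorder slice at that value into
left-subtree inorder and right-subtree inorder, then recurse.
Recursive splits:
  root=12; inorder splits into left=[3, 4, 7], right=[13, 14, 20, 24]
  root=7; inorder splits into left=[3, 4], right=[]
  root=3; inorder splits into left=[], right=[4]
  root=4; inorder splits into left=[], right=[]
  root=24; inorder splits into left=[13, 14, 20], right=[]
  root=20; inorder splits into left=[13, 14], right=[]
  root=14; inorder splits into left=[13], right=[]
  root=13; inorder splits into left=[], right=[]
Reconstructed level-order: [12, 7, 24, 3, 20, 4, 14, 13]


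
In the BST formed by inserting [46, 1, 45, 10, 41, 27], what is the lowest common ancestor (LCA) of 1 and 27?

Tree insertion order: [46, 1, 45, 10, 41, 27]
Tree (level-order array): [46, 1, None, None, 45, 10, None, None, 41, 27]
In a BST, the LCA of p=1, q=27 is the first node v on the
root-to-leaf path with p <= v <= q (go left if both < v, right if both > v).
Walk from root:
  at 46: both 1 and 27 < 46, go left
  at 1: 1 <= 1 <= 27, this is the LCA
LCA = 1


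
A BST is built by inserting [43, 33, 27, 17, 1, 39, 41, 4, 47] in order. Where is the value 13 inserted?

Starting tree (level order): [43, 33, 47, 27, 39, None, None, 17, None, None, 41, 1, None, None, None, None, 4]
Insertion path: 43 -> 33 -> 27 -> 17 -> 1 -> 4
Result: insert 13 as right child of 4
Final tree (level order): [43, 33, 47, 27, 39, None, None, 17, None, None, 41, 1, None, None, None, None, 4, None, 13]


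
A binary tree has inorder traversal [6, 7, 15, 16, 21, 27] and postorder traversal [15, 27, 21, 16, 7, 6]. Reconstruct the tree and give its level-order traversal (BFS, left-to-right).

Inorder:   [6, 7, 15, 16, 21, 27]
Postorder: [15, 27, 21, 16, 7, 6]
Algorithm: postorder visits root last, so walk postorder right-to-left;
each value is the root of the current inorder slice — split it at that
value, recurse on the right subtree first, then the left.
Recursive splits:
  root=6; inorder splits into left=[], right=[7, 15, 16, 21, 27]
  root=7; inorder splits into left=[], right=[15, 16, 21, 27]
  root=16; inorder splits into left=[15], right=[21, 27]
  root=21; inorder splits into left=[], right=[27]
  root=27; inorder splits into left=[], right=[]
  root=15; inorder splits into left=[], right=[]
Reconstructed level-order: [6, 7, 16, 15, 21, 27]


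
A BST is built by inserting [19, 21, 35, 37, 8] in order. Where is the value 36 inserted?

Starting tree (level order): [19, 8, 21, None, None, None, 35, None, 37]
Insertion path: 19 -> 21 -> 35 -> 37
Result: insert 36 as left child of 37
Final tree (level order): [19, 8, 21, None, None, None, 35, None, 37, 36]


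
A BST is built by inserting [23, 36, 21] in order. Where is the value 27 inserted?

Starting tree (level order): [23, 21, 36]
Insertion path: 23 -> 36
Result: insert 27 as left child of 36
Final tree (level order): [23, 21, 36, None, None, 27]


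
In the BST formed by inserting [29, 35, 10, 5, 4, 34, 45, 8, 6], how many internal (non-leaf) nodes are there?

Tree built from: [29, 35, 10, 5, 4, 34, 45, 8, 6]
Tree (level-order array): [29, 10, 35, 5, None, 34, 45, 4, 8, None, None, None, None, None, None, 6]
Rule: An internal node has at least one child.
Per-node child counts:
  node 29: 2 child(ren)
  node 10: 1 child(ren)
  node 5: 2 child(ren)
  node 4: 0 child(ren)
  node 8: 1 child(ren)
  node 6: 0 child(ren)
  node 35: 2 child(ren)
  node 34: 0 child(ren)
  node 45: 0 child(ren)
Matching nodes: [29, 10, 5, 8, 35]
Count of internal (non-leaf) nodes: 5


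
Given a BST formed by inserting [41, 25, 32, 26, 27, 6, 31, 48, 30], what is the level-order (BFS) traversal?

Tree insertion order: [41, 25, 32, 26, 27, 6, 31, 48, 30]
Tree (level-order array): [41, 25, 48, 6, 32, None, None, None, None, 26, None, None, 27, None, 31, 30]
BFS from the root, enqueuing left then right child of each popped node:
  queue [41] -> pop 41, enqueue [25, 48], visited so far: [41]
  queue [25, 48] -> pop 25, enqueue [6, 32], visited so far: [41, 25]
  queue [48, 6, 32] -> pop 48, enqueue [none], visited so far: [41, 25, 48]
  queue [6, 32] -> pop 6, enqueue [none], visited so far: [41, 25, 48, 6]
  queue [32] -> pop 32, enqueue [26], visited so far: [41, 25, 48, 6, 32]
  queue [26] -> pop 26, enqueue [27], visited so far: [41, 25, 48, 6, 32, 26]
  queue [27] -> pop 27, enqueue [31], visited so far: [41, 25, 48, 6, 32, 26, 27]
  queue [31] -> pop 31, enqueue [30], visited so far: [41, 25, 48, 6, 32, 26, 27, 31]
  queue [30] -> pop 30, enqueue [none], visited so far: [41, 25, 48, 6, 32, 26, 27, 31, 30]
Result: [41, 25, 48, 6, 32, 26, 27, 31, 30]


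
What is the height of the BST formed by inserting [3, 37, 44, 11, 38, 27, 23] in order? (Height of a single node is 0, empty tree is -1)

Insertion order: [3, 37, 44, 11, 38, 27, 23]
Tree (level-order array): [3, None, 37, 11, 44, None, 27, 38, None, 23]
Compute height bottom-up (empty subtree = -1):
  height(23) = 1 + max(-1, -1) = 0
  height(27) = 1 + max(0, -1) = 1
  height(11) = 1 + max(-1, 1) = 2
  height(38) = 1 + max(-1, -1) = 0
  height(44) = 1 + max(0, -1) = 1
  height(37) = 1 + max(2, 1) = 3
  height(3) = 1 + max(-1, 3) = 4
Height = 4


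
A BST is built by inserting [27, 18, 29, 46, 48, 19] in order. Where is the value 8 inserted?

Starting tree (level order): [27, 18, 29, None, 19, None, 46, None, None, None, 48]
Insertion path: 27 -> 18
Result: insert 8 as left child of 18
Final tree (level order): [27, 18, 29, 8, 19, None, 46, None, None, None, None, None, 48]


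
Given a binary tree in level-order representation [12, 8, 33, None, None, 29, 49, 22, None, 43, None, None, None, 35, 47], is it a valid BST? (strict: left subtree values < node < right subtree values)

Level-order array: [12, 8, 33, None, None, 29, 49, 22, None, 43, None, None, None, 35, 47]
Validate using subtree bounds (lo, hi): at each node, require lo < value < hi,
then recurse left with hi=value and right with lo=value.
Preorder trace (stopping at first violation):
  at node 12 with bounds (-inf, +inf): OK
  at node 8 with bounds (-inf, 12): OK
  at node 33 with bounds (12, +inf): OK
  at node 29 with bounds (12, 33): OK
  at node 22 with bounds (12, 29): OK
  at node 49 with bounds (33, +inf): OK
  at node 43 with bounds (33, 49): OK
  at node 35 with bounds (33, 43): OK
  at node 47 with bounds (43, 49): OK
No violation found at any node.
Result: Valid BST


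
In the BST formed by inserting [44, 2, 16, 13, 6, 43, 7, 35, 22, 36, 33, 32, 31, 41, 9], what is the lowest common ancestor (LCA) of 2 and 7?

Tree insertion order: [44, 2, 16, 13, 6, 43, 7, 35, 22, 36, 33, 32, 31, 41, 9]
Tree (level-order array): [44, 2, None, None, 16, 13, 43, 6, None, 35, None, None, 7, 22, 36, None, 9, None, 33, None, 41, None, None, 32, None, None, None, 31]
In a BST, the LCA of p=2, q=7 is the first node v on the
root-to-leaf path with p <= v <= q (go left if both < v, right if both > v).
Walk from root:
  at 44: both 2 and 7 < 44, go left
  at 2: 2 <= 2 <= 7, this is the LCA
LCA = 2


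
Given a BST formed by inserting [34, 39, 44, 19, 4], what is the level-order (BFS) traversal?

Tree insertion order: [34, 39, 44, 19, 4]
Tree (level-order array): [34, 19, 39, 4, None, None, 44]
BFS from the root, enqueuing left then right child of each popped node:
  queue [34] -> pop 34, enqueue [19, 39], visited so far: [34]
  queue [19, 39] -> pop 19, enqueue [4], visited so far: [34, 19]
  queue [39, 4] -> pop 39, enqueue [44], visited so far: [34, 19, 39]
  queue [4, 44] -> pop 4, enqueue [none], visited so far: [34, 19, 39, 4]
  queue [44] -> pop 44, enqueue [none], visited so far: [34, 19, 39, 4, 44]
Result: [34, 19, 39, 4, 44]


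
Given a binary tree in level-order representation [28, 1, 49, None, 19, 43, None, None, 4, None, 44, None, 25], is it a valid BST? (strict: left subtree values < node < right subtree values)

Level-order array: [28, 1, 49, None, 19, 43, None, None, 4, None, 44, None, 25]
Validate using subtree bounds (lo, hi): at each node, require lo < value < hi,
then recurse left with hi=value and right with lo=value.
Preorder trace (stopping at first violation):
  at node 28 with bounds (-inf, +inf): OK
  at node 1 with bounds (-inf, 28): OK
  at node 19 with bounds (1, 28): OK
  at node 4 with bounds (19, 28): VIOLATION
Node 4 violates its bound: not (19 < 4 < 28).
Result: Not a valid BST


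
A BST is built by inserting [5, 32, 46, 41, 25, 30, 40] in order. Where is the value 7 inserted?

Starting tree (level order): [5, None, 32, 25, 46, None, 30, 41, None, None, None, 40]
Insertion path: 5 -> 32 -> 25
Result: insert 7 as left child of 25
Final tree (level order): [5, None, 32, 25, 46, 7, 30, 41, None, None, None, None, None, 40]


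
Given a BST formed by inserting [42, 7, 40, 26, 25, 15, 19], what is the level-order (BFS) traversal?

Tree insertion order: [42, 7, 40, 26, 25, 15, 19]
Tree (level-order array): [42, 7, None, None, 40, 26, None, 25, None, 15, None, None, 19]
BFS from the root, enqueuing left then right child of each popped node:
  queue [42] -> pop 42, enqueue [7], visited so far: [42]
  queue [7] -> pop 7, enqueue [40], visited so far: [42, 7]
  queue [40] -> pop 40, enqueue [26], visited so far: [42, 7, 40]
  queue [26] -> pop 26, enqueue [25], visited so far: [42, 7, 40, 26]
  queue [25] -> pop 25, enqueue [15], visited so far: [42, 7, 40, 26, 25]
  queue [15] -> pop 15, enqueue [19], visited so far: [42, 7, 40, 26, 25, 15]
  queue [19] -> pop 19, enqueue [none], visited so far: [42, 7, 40, 26, 25, 15, 19]
Result: [42, 7, 40, 26, 25, 15, 19]


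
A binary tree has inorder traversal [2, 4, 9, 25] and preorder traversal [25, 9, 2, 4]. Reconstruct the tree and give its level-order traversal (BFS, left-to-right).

Inorder:  [2, 4, 9, 25]
Preorder: [25, 9, 2, 4]
Algorithm: preorder visits root first, so consume preorder in order;
for each root, split the current inorder slice at that value into
left-subtree inorder and right-subtree inorder, then recurse.
Recursive splits:
  root=25; inorder splits into left=[2, 4, 9], right=[]
  root=9; inorder splits into left=[2, 4], right=[]
  root=2; inorder splits into left=[], right=[4]
  root=4; inorder splits into left=[], right=[]
Reconstructed level-order: [25, 9, 2, 4]
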